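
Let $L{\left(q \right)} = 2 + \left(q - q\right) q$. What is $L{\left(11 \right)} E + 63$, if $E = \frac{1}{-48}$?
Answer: $\frac{1511}{24} \approx 62.958$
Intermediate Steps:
$E = - \frac{1}{48} \approx -0.020833$
$L{\left(q \right)} = 2$ ($L{\left(q \right)} = 2 + 0 q = 2 + 0 = 2$)
$L{\left(11 \right)} E + 63 = 2 \left(- \frac{1}{48}\right) + 63 = - \frac{1}{24} + 63 = \frac{1511}{24}$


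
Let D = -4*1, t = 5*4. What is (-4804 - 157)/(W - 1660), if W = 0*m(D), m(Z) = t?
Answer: 4961/1660 ≈ 2.9886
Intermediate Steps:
t = 20
D = -4
m(Z) = 20
W = 0 (W = 0*20 = 0)
(-4804 - 157)/(W - 1660) = (-4804 - 157)/(0 - 1660) = -4961/(-1660) = -4961*(-1/1660) = 4961/1660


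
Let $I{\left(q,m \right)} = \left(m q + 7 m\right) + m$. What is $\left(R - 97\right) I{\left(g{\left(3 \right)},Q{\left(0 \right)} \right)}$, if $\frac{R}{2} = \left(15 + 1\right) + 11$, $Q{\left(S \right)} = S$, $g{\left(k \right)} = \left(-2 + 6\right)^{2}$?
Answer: $0$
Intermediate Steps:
$g{\left(k \right)} = 16$ ($g{\left(k \right)} = 4^{2} = 16$)
$I{\left(q,m \right)} = 8 m + m q$ ($I{\left(q,m \right)} = \left(7 m + m q\right) + m = 8 m + m q$)
$R = 54$ ($R = 2 \left(\left(15 + 1\right) + 11\right) = 2 \left(16 + 11\right) = 2 \cdot 27 = 54$)
$\left(R - 97\right) I{\left(g{\left(3 \right)},Q{\left(0 \right)} \right)} = \left(54 - 97\right) 0 \left(8 + 16\right) = - 43 \cdot 0 \cdot 24 = \left(-43\right) 0 = 0$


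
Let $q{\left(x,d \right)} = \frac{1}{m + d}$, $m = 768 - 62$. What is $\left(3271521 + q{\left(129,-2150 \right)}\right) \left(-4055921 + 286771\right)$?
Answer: $- \frac{8902876136417725}{722} \approx -1.2331 \cdot 10^{13}$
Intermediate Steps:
$m = 706$ ($m = 768 - 62 = 706$)
$q{\left(x,d \right)} = \frac{1}{706 + d}$
$\left(3271521 + q{\left(129,-2150 \right)}\right) \left(-4055921 + 286771\right) = \left(3271521 + \frac{1}{706 - 2150}\right) \left(-4055921 + 286771\right) = \left(3271521 + \frac{1}{-1444}\right) \left(-3769150\right) = \left(3271521 - \frac{1}{1444}\right) \left(-3769150\right) = \frac{4724076323}{1444} \left(-3769150\right) = - \frac{8902876136417725}{722}$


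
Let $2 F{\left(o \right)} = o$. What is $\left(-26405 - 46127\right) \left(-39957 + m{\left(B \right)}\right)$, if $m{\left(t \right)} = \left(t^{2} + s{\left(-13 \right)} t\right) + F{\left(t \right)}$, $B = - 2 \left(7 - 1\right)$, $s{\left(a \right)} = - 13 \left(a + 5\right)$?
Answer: $2978671644$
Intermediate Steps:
$F{\left(o \right)} = \frac{o}{2}$
$s{\left(a \right)} = -65 - 13 a$ ($s{\left(a \right)} = - 13 \left(5 + a\right) = -65 - 13 a$)
$B = -12$ ($B = \left(-2\right) 6 = -12$)
$m{\left(t \right)} = t^{2} + \frac{209 t}{2}$ ($m{\left(t \right)} = \left(t^{2} + \left(-65 - -169\right) t\right) + \frac{t}{2} = \left(t^{2} + \left(-65 + 169\right) t\right) + \frac{t}{2} = \left(t^{2} + 104 t\right) + \frac{t}{2} = t^{2} + \frac{209 t}{2}$)
$\left(-26405 - 46127\right) \left(-39957 + m{\left(B \right)}\right) = \left(-26405 - 46127\right) \left(-39957 + \frac{1}{2} \left(-12\right) \left(209 + 2 \left(-12\right)\right)\right) = - 72532 \left(-39957 + \frac{1}{2} \left(-12\right) \left(209 - 24\right)\right) = - 72532 \left(-39957 + \frac{1}{2} \left(-12\right) 185\right) = - 72532 \left(-39957 - 1110\right) = \left(-72532\right) \left(-41067\right) = 2978671644$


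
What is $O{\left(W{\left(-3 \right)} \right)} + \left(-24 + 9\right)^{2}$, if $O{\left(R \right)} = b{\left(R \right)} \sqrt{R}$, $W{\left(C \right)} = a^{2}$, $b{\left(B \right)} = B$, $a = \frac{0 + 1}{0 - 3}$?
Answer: $\frac{6076}{27} \approx 225.04$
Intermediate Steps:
$a = - \frac{1}{3}$ ($a = 1 \frac{1}{-3} = 1 \left(- \frac{1}{3}\right) = - \frac{1}{3} \approx -0.33333$)
$W{\left(C \right)} = \frac{1}{9}$ ($W{\left(C \right)} = \left(- \frac{1}{3}\right)^{2} = \frac{1}{9}$)
$O{\left(R \right)} = R^{\frac{3}{2}}$ ($O{\left(R \right)} = R \sqrt{R} = R^{\frac{3}{2}}$)
$O{\left(W{\left(-3 \right)} \right)} + \left(-24 + 9\right)^{2} = \left(\frac{1}{9}\right)^{\frac{3}{2}} + \left(-24 + 9\right)^{2} = \frac{1}{27} + \left(-15\right)^{2} = \frac{1}{27} + 225 = \frac{6076}{27}$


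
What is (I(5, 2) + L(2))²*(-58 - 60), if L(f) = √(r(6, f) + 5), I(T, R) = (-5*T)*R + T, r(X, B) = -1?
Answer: -218182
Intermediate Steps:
I(T, R) = T - 5*R*T (I(T, R) = -5*R*T + T = T - 5*R*T)
L(f) = 2 (L(f) = √(-1 + 5) = √4 = 2)
(I(5, 2) + L(2))²*(-58 - 60) = (5*(1 - 5*2) + 2)²*(-58 - 60) = (5*(1 - 10) + 2)²*(-118) = (5*(-9) + 2)²*(-118) = (-45 + 2)²*(-118) = (-43)²*(-118) = 1849*(-118) = -218182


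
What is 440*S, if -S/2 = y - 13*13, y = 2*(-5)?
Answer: 157520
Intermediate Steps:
y = -10
S = 358 (S = -2*(-10 - 13*13) = -2*(-10 - 169) = -2*(-179) = 358)
440*S = 440*358 = 157520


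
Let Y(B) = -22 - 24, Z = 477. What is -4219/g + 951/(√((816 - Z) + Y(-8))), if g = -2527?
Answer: 4219/2527 + 951*√293/293 ≈ 57.228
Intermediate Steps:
Y(B) = -46
-4219/g + 951/(√((816 - Z) + Y(-8))) = -4219/(-2527) + 951/(√((816 - 1*477) - 46)) = -4219*(-1/2527) + 951/(√((816 - 477) - 46)) = 4219/2527 + 951/(√(339 - 46)) = 4219/2527 + 951/(√293) = 4219/2527 + 951*(√293/293) = 4219/2527 + 951*√293/293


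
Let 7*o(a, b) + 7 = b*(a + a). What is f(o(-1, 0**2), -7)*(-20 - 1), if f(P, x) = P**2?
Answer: -21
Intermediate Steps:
o(a, b) = -1 + 2*a*b/7 (o(a, b) = -1 + (b*(a + a))/7 = -1 + (b*(2*a))/7 = -1 + (2*a*b)/7 = -1 + 2*a*b/7)
f(o(-1, 0**2), -7)*(-20 - 1) = (-1 + (2/7)*(-1)*0**2)**2*(-20 - 1) = (-1 + (2/7)*(-1)*0)**2*(-21) = (-1 + 0)**2*(-21) = (-1)**2*(-21) = 1*(-21) = -21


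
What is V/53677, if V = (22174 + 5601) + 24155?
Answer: 51930/53677 ≈ 0.96745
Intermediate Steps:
V = 51930 (V = 27775 + 24155 = 51930)
V/53677 = 51930/53677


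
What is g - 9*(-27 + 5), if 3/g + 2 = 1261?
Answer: 249285/1259 ≈ 198.00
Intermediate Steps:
g = 3/1259 (g = 3/(-2 + 1261) = 3/1259 ≈ 0.0023828)
g - 9*(-27 + 5) = 3/1259 - 9*(-27 + 5) = 3/1259 - 9*(-22) = 3/1259 - 1*(-198) = 3/1259 + 198 = 249285/1259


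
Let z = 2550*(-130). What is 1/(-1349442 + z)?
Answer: -1/1680942 ≈ -5.9490e-7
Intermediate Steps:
z = -331500
1/(-1349442 + z) = 1/(-1349442 - 331500) = 1/(-1680942) = -1/1680942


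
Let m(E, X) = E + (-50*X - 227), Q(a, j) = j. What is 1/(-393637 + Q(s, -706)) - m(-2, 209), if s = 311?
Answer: 4211188896/394343 ≈ 10679.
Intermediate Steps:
m(E, X) = -227 + E - 50*X (m(E, X) = E + (-227 - 50*X) = -227 + E - 50*X)
1/(-393637 + Q(s, -706)) - m(-2, 209) = 1/(-393637 - 706) - (-227 - 2 - 50*209) = 1/(-394343) - (-227 - 2 - 10450) = -1/394343 - 1*(-10679) = -1/394343 + 10679 = 4211188896/394343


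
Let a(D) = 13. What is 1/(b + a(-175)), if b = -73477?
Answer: -1/73464 ≈ -1.3612e-5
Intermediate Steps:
1/(b + a(-175)) = 1/(-73477 + 13) = 1/(-73464) = -1/73464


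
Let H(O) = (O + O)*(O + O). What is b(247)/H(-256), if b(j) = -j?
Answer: -247/262144 ≈ -0.00094223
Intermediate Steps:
H(O) = 4*O² (H(O) = (2*O)*(2*O) = 4*O²)
b(247)/H(-256) = (-1*247)/((4*(-256)²)) = -247/(4*65536) = -247/262144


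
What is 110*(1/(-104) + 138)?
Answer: 789305/52 ≈ 15179.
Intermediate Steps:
110*(1/(-104) + 138) = 110*(-1/104 + 138) = 110*(14351/104) = 789305/52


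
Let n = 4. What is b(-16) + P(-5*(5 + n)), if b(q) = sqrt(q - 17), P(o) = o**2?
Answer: 2025 + I*sqrt(33) ≈ 2025.0 + 5.7446*I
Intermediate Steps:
b(q) = sqrt(-17 + q)
b(-16) + P(-5*(5 + n)) = sqrt(-17 - 16) + (-5*(5 + 4))**2 = sqrt(-33) + (-5*9)**2 = I*sqrt(33) + (-45)**2 = I*sqrt(33) + 2025 = 2025 + I*sqrt(33)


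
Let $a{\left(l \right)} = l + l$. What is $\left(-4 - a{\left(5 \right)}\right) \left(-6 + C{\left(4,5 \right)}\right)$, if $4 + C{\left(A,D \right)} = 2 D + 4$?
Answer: $-56$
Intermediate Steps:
$a{\left(l \right)} = 2 l$
$C{\left(A,D \right)} = 2 D$ ($C{\left(A,D \right)} = -4 + \left(2 D + 4\right) = -4 + \left(4 + 2 D\right) = 2 D$)
$\left(-4 - a{\left(5 \right)}\right) \left(-6 + C{\left(4,5 \right)}\right) = \left(-4 - 2 \cdot 5\right) \left(-6 + 2 \cdot 5\right) = \left(-4 - 10\right) \left(-6 + 10\right) = \left(-4 - 10\right) 4 = \left(-14\right) 4 = -56$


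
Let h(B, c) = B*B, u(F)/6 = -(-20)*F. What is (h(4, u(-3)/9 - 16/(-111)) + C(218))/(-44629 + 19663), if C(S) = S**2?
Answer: -23770/12483 ≈ -1.9042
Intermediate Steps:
u(F) = 120*F (u(F) = 6*(-(-20)*F) = 6*(20*F) = 120*F)
h(B, c) = B**2
(h(4, u(-3)/9 - 16/(-111)) + C(218))/(-44629 + 19663) = (4**2 + 218**2)/(-44629 + 19663) = (16 + 47524)/(-24966) = 47540*(-1/24966) = -23770/12483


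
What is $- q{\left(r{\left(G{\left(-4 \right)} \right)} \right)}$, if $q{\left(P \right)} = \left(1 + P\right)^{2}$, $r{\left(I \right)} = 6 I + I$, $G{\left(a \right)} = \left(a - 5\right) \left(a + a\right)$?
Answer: $-255025$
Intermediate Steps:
$G{\left(a \right)} = 2 a \left(-5 + a\right)$ ($G{\left(a \right)} = \left(-5 + a\right) 2 a = 2 a \left(-5 + a\right)$)
$r{\left(I \right)} = 7 I$
$- q{\left(r{\left(G{\left(-4 \right)} \right)} \right)} = - \left(1 + 7 \cdot 2 \left(-4\right) \left(-5 - 4\right)\right)^{2} = - \left(1 + 7 \cdot 2 \left(-4\right) \left(-9\right)\right)^{2} = - \left(1 + 7 \cdot 72\right)^{2} = - \left(1 + 504\right)^{2} = - 505^{2} = \left(-1\right) 255025 = -255025$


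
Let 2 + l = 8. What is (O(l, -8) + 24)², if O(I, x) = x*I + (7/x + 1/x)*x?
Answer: 256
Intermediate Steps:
l = 6 (l = -2 + 8 = 6)
O(I, x) = 8 + I*x (O(I, x) = I*x + (7/x + 1/x)*x = I*x + (8/x)*x = I*x + 8 = 8 + I*x)
(O(l, -8) + 24)² = ((8 + 6*(-8)) + 24)² = ((8 - 48) + 24)² = (-40 + 24)² = (-16)² = 256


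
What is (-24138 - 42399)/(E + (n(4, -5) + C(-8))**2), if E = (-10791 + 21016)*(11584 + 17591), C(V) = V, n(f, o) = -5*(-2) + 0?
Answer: -66537/298314379 ≈ -0.00022304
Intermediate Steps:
n(f, o) = 10 (n(f, o) = 10 + 0 = 10)
E = 298314375 (E = 10225*29175 = 298314375)
(-24138 - 42399)/(E + (n(4, -5) + C(-8))**2) = (-24138 - 42399)/(298314375 + (10 - 8)**2) = -66537/(298314375 + 2**2) = -66537/(298314375 + 4) = -66537/298314379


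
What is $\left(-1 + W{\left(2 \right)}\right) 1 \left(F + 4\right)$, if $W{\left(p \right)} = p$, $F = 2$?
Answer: $6$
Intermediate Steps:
$\left(-1 + W{\left(2 \right)}\right) 1 \left(F + 4\right) = \left(-1 + 2\right) 1 \left(2 + 4\right) = 1 \cdot 1 \cdot 6 = 1 \cdot 6 = 6$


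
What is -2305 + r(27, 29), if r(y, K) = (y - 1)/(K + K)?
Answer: -66832/29 ≈ -2304.6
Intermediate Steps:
r(y, K) = (-1 + y)/(2*K) (r(y, K) = (-1 + y)/((2*K)) = (-1 + y)*(1/(2*K)) = (-1 + y)/(2*K))
-2305 + r(27, 29) = -2305 + (1/2)*(-1 + 27)/29 = -2305 + (1/2)*(1/29)*26 = -2305 + 13/29 = -66832/29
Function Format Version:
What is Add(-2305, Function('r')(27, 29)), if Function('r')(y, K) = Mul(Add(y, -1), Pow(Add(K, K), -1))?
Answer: Rational(-66832, 29) ≈ -2304.6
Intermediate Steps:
Function('r')(y, K) = Mul(Rational(1, 2), Pow(K, -1), Add(-1, y)) (Function('r')(y, K) = Mul(Add(-1, y), Pow(Mul(2, K), -1)) = Mul(Add(-1, y), Mul(Rational(1, 2), Pow(K, -1))) = Mul(Rational(1, 2), Pow(K, -1), Add(-1, y)))
Add(-2305, Function('r')(27, 29)) = Add(-2305, Mul(Rational(1, 2), Pow(29, -1), Add(-1, 27))) = Add(-2305, Mul(Rational(1, 2), Rational(1, 29), 26)) = Add(-2305, Rational(13, 29)) = Rational(-66832, 29)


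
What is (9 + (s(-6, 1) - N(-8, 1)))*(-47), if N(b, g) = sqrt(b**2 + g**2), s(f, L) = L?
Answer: -470 + 47*sqrt(65) ≈ -91.074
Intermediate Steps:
(9 + (s(-6, 1) - N(-8, 1)))*(-47) = (9 + (1 - sqrt((-8)**2 + 1**2)))*(-47) = (9 + (1 - sqrt(64 + 1)))*(-47) = (9 + (1 - sqrt(65)))*(-47) = (10 - sqrt(65))*(-47) = -470 + 47*sqrt(65)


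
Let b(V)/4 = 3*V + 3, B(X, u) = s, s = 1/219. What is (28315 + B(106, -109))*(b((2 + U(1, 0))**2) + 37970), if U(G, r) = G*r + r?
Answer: 235823497580/219 ≈ 1.0768e+9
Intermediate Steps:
U(G, r) = r + G*r
s = 1/219 ≈ 0.0045662
B(X, u) = 1/219
b(V) = 12 + 12*V (b(V) = 4*(3*V + 3) = 4*(3 + 3*V) = 12 + 12*V)
(28315 + B(106, -109))*(b((2 + U(1, 0))**2) + 37970) = (28315 + 1/219)*((12 + 12*(2 + 0*(1 + 1))**2) + 37970) = 6200986*((12 + 12*(2 + 0*2)**2) + 37970)/219 = 6200986*((12 + 12*(2 + 0)**2) + 37970)/219 = 6200986*((12 + 12*2**2) + 37970)/219 = 6200986*((12 + 12*4) + 37970)/219 = 6200986*((12 + 48) + 37970)/219 = 6200986*(60 + 37970)/219 = (6200986/219)*38030 = 235823497580/219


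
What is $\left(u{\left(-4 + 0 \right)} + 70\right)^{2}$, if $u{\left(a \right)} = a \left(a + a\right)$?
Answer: $10404$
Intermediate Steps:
$u{\left(a \right)} = 2 a^{2}$ ($u{\left(a \right)} = a 2 a = 2 a^{2}$)
$\left(u{\left(-4 + 0 \right)} + 70\right)^{2} = \left(2 \left(-4 + 0\right)^{2} + 70\right)^{2} = \left(2 \left(-4\right)^{2} + 70\right)^{2} = \left(2 \cdot 16 + 70\right)^{2} = \left(32 + 70\right)^{2} = 102^{2} = 10404$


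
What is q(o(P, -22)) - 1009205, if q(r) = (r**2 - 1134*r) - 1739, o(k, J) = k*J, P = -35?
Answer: -1291224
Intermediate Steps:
o(k, J) = J*k
q(r) = -1739 + r**2 - 1134*r
q(o(P, -22)) - 1009205 = (-1739 + (-22*(-35))**2 - (-24948)*(-35)) - 1009205 = (-1739 + 770**2 - 1134*770) - 1009205 = (-1739 + 592900 - 873180) - 1009205 = -282019 - 1009205 = -1291224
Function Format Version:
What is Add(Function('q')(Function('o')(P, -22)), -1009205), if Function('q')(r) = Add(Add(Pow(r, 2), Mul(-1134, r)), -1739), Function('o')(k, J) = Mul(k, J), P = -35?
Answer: -1291224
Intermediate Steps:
Function('o')(k, J) = Mul(J, k)
Function('q')(r) = Add(-1739, Pow(r, 2), Mul(-1134, r))
Add(Function('q')(Function('o')(P, -22)), -1009205) = Add(Add(-1739, Pow(Mul(-22, -35), 2), Mul(-1134, Mul(-22, -35))), -1009205) = Add(Add(-1739, Pow(770, 2), Mul(-1134, 770)), -1009205) = Add(Add(-1739, 592900, -873180), -1009205) = Add(-282019, -1009205) = -1291224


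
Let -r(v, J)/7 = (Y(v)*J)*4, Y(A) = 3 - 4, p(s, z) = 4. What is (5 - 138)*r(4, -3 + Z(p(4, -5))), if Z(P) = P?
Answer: -3724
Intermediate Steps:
Y(A) = -1
r(v, J) = 28*J (r(v, J) = -7*(-J)*4 = -(-28)*J = 28*J)
(5 - 138)*r(4, -3 + Z(p(4, -5))) = (5 - 138)*(28*(-3 + 4)) = -3724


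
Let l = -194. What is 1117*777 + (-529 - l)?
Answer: 867574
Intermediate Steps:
1117*777 + (-529 - l) = 1117*777 + (-529 - 1*(-194)) = 867909 + (-529 + 194) = 867909 - 335 = 867574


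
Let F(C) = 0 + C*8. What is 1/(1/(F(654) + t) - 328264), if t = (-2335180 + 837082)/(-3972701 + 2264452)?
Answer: -8939056866/2934370561352375 ≈ -3.0463e-6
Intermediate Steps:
F(C) = 8*C (F(C) = 0 + 8*C = 8*C)
t = 1498098/1708249 (t = -1498098/(-1708249) = -1498098*(-1/1708249) = 1498098/1708249 ≈ 0.87698)
1/(1/(F(654) + t) - 328264) = 1/(1/(8*654 + 1498098/1708249) - 328264) = 1/(1/(5232 + 1498098/1708249) - 328264) = 1/(1/(8939056866/1708249) - 328264) = 1/(1708249/8939056866 - 328264) = 1/(-2934370561352375/8939056866) = -8939056866/2934370561352375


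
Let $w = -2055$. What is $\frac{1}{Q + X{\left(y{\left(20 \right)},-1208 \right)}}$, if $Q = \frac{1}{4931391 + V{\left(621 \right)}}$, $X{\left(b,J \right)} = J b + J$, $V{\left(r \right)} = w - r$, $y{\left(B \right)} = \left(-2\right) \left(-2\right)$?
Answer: $- \frac{4928715}{29769438599} \approx -0.00016556$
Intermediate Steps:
$y{\left(B \right)} = 4$
$V{\left(r \right)} = -2055 - r$
$X{\left(b,J \right)} = J + J b$
$Q = \frac{1}{4928715}$ ($Q = \frac{1}{4931391 - 2676} = \frac{1}{4928715} \approx 2.0289 \cdot 10^{-7}$)
$\frac{1}{Q + X{\left(y{\left(20 \right)},-1208 \right)}} = \frac{1}{\frac{1}{4928715} - 1208 \left(1 + 4\right)} = \frac{1}{\frac{1}{4928715} - 6040} = \frac{1}{- \frac{29769438599}{4928715}} = - \frac{4928715}{29769438599}$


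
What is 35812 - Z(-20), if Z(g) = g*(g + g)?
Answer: 35012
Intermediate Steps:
Z(g) = 2*g**2 (Z(g) = g*(2*g) = 2*g**2)
35812 - Z(-20) = 35812 - 2*(-20)**2 = 35812 - 2*400 = 35812 - 1*800 = 35812 - 800 = 35012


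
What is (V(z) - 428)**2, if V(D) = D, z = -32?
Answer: 211600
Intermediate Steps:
(V(z) - 428)**2 = (-32 - 428)**2 = (-460)**2 = 211600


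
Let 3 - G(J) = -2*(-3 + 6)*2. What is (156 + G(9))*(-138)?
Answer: -23598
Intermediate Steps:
G(J) = 15 (G(J) = 3 - (-2*(-3 + 6))*2 = 3 - (-2*3)*2 = 3 - (-6)*2 = 3 - 1*(-12) = 3 + 12 = 15)
(156 + G(9))*(-138) = (156 + 15)*(-138) = 171*(-138) = -23598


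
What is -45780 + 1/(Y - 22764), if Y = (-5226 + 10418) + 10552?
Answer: -321375601/7020 ≈ -45780.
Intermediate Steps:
Y = 15744 (Y = 5192 + 10552 = 15744)
-45780 + 1/(Y - 22764) = -45780 + 1/(15744 - 22764) = -45780 + 1/(-7020) = -45780 - 1/7020 = -321375601/7020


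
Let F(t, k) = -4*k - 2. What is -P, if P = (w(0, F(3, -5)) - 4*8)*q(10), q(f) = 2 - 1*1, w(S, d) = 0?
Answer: 32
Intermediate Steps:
F(t, k) = -2 - 4*k
q(f) = 1 (q(f) = 2 - 1 = 1)
P = -32 (P = (0 - 4*8)*1 = (0 - 32)*1 = -32*1 = -32)
-P = -1*(-32) = 32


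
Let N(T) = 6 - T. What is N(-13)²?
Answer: 361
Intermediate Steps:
N(-13)² = (6 - 1*(-13))² = (6 + 13)² = 19² = 361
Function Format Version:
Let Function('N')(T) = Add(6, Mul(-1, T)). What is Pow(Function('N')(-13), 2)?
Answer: 361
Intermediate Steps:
Pow(Function('N')(-13), 2) = Pow(Add(6, Mul(-1, -13)), 2) = Pow(Add(6, 13), 2) = Pow(19, 2) = 361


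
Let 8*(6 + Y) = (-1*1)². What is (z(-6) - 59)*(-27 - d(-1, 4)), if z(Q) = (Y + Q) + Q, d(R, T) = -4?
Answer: 14145/8 ≈ 1768.1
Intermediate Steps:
Y = -47/8 (Y = -6 + (-1*1)²/8 = -6 + (⅛)*(-1)² = -6 + (⅛)*1 = -6 + ⅛ = -47/8 ≈ -5.8750)
z(Q) = -47/8 + 2*Q (z(Q) = (-47/8 + Q) + Q = -47/8 + 2*Q)
(z(-6) - 59)*(-27 - d(-1, 4)) = ((-47/8 + 2*(-6)) - 59)*(-27 - 1*(-4)) = ((-47/8 - 12) - 59)*(-27 + 4) = (-143/8 - 59)*(-23) = -615/8*(-23) = 14145/8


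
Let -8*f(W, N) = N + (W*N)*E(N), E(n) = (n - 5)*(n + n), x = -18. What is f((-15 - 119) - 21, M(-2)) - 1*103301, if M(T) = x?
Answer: -1568255/4 ≈ -3.9206e+5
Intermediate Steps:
E(n) = 2*n*(-5 + n) (E(n) = (-5 + n)*(2*n) = 2*n*(-5 + n))
M(T) = -18
f(W, N) = -N/8 - W*N²*(-5 + N)/4 (f(W, N) = -(N + (W*N)*(2*N*(-5 + N)))/8 = -(N + (N*W)*(2*N*(-5 + N)))/8 = -(N + 2*W*N²*(-5 + N))/8 = -N/8 - W*N²*(-5 + N)/4)
f((-15 - 119) - 21, M(-2)) - 1*103301 = -⅛*(-18)*(1 + 2*(-18)*((-15 - 119) - 21)*(-5 - 18)) - 1*103301 = -⅛*(-18)*(1 + 2*(-18)*(-134 - 21)*(-23)) - 103301 = -⅛*(-18)*(1 + 2*(-18)*(-155)*(-23)) - 103301 = -⅛*(-18)*(1 - 128340) - 103301 = -⅛*(-18)*(-128339) - 103301 = -1155051/4 - 103301 = -1568255/4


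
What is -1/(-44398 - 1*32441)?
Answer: 1/76839 ≈ 1.3014e-5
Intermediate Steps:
-1/(-44398 - 1*32441) = -1/(-44398 - 32441) = -1/(-76839) = -1*(-1/76839) = 1/76839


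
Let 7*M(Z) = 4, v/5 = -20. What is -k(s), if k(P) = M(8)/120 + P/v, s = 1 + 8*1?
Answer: 179/2100 ≈ 0.085238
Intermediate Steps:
v = -100 (v = 5*(-20) = -100)
M(Z) = 4/7 (M(Z) = (⅐)*4 = 4/7)
s = 9 (s = 1 + 8 = 9)
k(P) = 1/210 - P/100 (k(P) = (4/7)/120 + P/(-100) = (4/7)*(1/120) + P*(-1/100) = 1/210 - P/100)
-k(s) = -(1/210 - 1/100*9) = -(1/210 - 9/100) = -1*(-179/2100) = 179/2100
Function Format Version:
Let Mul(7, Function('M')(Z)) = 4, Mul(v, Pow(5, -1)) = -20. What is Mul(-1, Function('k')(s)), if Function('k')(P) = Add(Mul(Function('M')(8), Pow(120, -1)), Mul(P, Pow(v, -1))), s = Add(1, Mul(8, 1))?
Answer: Rational(179, 2100) ≈ 0.085238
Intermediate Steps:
v = -100 (v = Mul(5, -20) = -100)
Function('M')(Z) = Rational(4, 7) (Function('M')(Z) = Mul(Rational(1, 7), 4) = Rational(4, 7))
s = 9 (s = Add(1, 8) = 9)
Function('k')(P) = Add(Rational(1, 210), Mul(Rational(-1, 100), P)) (Function('k')(P) = Add(Mul(Rational(4, 7), Pow(120, -1)), Mul(P, Pow(-100, -1))) = Add(Mul(Rational(4, 7), Rational(1, 120)), Mul(P, Rational(-1, 100))) = Add(Rational(1, 210), Mul(Rational(-1, 100), P)))
Mul(-1, Function('k')(s)) = Mul(-1, Add(Rational(1, 210), Mul(Rational(-1, 100), 9))) = Mul(-1, Add(Rational(1, 210), Rational(-9, 100))) = Mul(-1, Rational(-179, 2100)) = Rational(179, 2100)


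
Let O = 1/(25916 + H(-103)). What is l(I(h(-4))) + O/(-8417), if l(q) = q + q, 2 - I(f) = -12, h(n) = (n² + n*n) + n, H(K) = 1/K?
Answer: 629101023469/22467893699 ≈ 28.000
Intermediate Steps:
h(n) = n + 2*n² (h(n) = (n² + n²) + n = 2*n² + n = n + 2*n²)
I(f) = 14 (I(f) = 2 - 1*(-12) = 2 + 12 = 14)
l(q) = 2*q
O = 103/2669347 (O = 1/(25916 + 1/(-103)) = 1/(25916 - 1/103) = 1/(2669347/103) = 103/2669347 ≈ 3.8586e-5)
l(I(h(-4))) + O/(-8417) = 2*14 + (103/2669347)/(-8417) = 28 + (103/2669347)*(-1/8417) = 28 - 103/22467893699 = 629101023469/22467893699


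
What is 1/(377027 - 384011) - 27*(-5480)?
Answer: 1033352639/6984 ≈ 1.4796e+5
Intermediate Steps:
1/(377027 - 384011) - 27*(-5480) = 1/(-6984) + 147960 = -1/6984 + 147960 = 1033352639/6984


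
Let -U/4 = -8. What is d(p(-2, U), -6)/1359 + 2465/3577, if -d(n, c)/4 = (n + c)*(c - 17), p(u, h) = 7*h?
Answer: 75090247/4861143 ≈ 15.447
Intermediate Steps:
U = 32 (U = -4*(-8) = 32)
d(n, c) = -4*(-17 + c)*(c + n) (d(n, c) = -4*(n + c)*(c - 17) = -4*(c + n)*(-17 + c) = -4*(-17 + c)*(c + n))
d(p(-2, U), -6)/1359 + 2465/3577 = (-4*(-6)² + 68*(-6) + 68*(7*32) - 4*(-6)*7*32)/1359 + 2465/3577 = (-4*36 - 408 + 68*224 - 4*(-6)*224)*(1/1359) + 2465*(1/3577) = (-144 - 408 + 15232 + 5376)*(1/1359) + 2465/3577 = 20056*(1/1359) + 2465/3577 = 20056/1359 + 2465/3577 = 75090247/4861143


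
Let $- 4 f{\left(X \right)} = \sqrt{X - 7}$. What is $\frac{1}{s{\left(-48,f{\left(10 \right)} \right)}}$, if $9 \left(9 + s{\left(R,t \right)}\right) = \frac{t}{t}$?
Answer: $- \frac{9}{80} \approx -0.1125$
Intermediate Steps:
$f{\left(X \right)} = - \frac{\sqrt{-7 + X}}{4}$ ($f{\left(X \right)} = - \frac{\sqrt{X - 7}}{4} = - \frac{\sqrt{-7 + X}}{4}$)
$s{\left(R,t \right)} = - \frac{80}{9}$ ($s{\left(R,t \right)} = -9 + \frac{t \frac{1}{t}}{9} = -9 + \frac{1}{9} \cdot 1 = -9 + \frac{1}{9} = - \frac{80}{9}$)
$\frac{1}{s{\left(-48,f{\left(10 \right)} \right)}} = \frac{1}{- \frac{80}{9}} = - \frac{9}{80}$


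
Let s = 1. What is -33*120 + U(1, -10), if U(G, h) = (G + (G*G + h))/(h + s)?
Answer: -35632/9 ≈ -3959.1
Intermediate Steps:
U(G, h) = (G + h + G²)/(1 + h) (U(G, h) = (G + (G*G + h))/(h + 1) = (G + (G² + h))/(1 + h) = (G + (h + G²))/(1 + h) = (G + h + G²)/(1 + h))
-33*120 + U(1, -10) = -33*120 + (1 - 10 + 1²)/(1 - 10) = -3960 + (1 - 10 + 1)/(-9) = -3960 - ⅑*(-8) = -3960 + 8/9 = -35632/9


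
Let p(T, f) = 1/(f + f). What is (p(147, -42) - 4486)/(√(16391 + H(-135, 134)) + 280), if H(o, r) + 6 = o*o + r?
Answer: -1884125/65484 + 376825*√8686/1833552 ≈ -9.6184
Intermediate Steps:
p(T, f) = 1/(2*f)
H(o, r) = -6 + r + o² (H(o, r) = -6 + (o*o + r) = -6 + (o² + r) = -6 + (r + o²) = -6 + r + o²)
(p(147, -42) - 4486)/(√(16391 + H(-135, 134)) + 280) = ((½)/(-42) - 4486)/(√(16391 + (-6 + 134 + (-135)²)) + 280) = ((½)*(-1/42) - 4486)/(√(16391 + (-6 + 134 + 18225)) + 280) = (-1/84 - 4486)/(√(16391 + 18353) + 280) = -376825/(84*(√34744 + 280)) = -376825/(84*(2*√8686 + 280)) = -376825/(84*(280 + 2*√8686))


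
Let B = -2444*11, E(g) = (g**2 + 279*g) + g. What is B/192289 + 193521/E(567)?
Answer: 8100315151/30782199987 ≈ 0.26315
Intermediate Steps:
E(g) = g**2 + 280*g
B = -26884
B/192289 + 193521/E(567) = -26884/192289 + 193521/((567*(280 + 567))) = -26884*1/192289 + 193521/((567*847)) = -26884/192289 + 193521/480249 = -26884/192289 + 193521*(1/480249) = -26884/192289 + 64507/160083 = 8100315151/30782199987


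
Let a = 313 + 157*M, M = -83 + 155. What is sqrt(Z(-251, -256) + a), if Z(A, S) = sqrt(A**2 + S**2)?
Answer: sqrt(11617 + sqrt(128537)) ≈ 109.43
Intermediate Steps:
M = 72
a = 11617 (a = 313 + 157*72 = 313 + 11304 = 11617)
sqrt(Z(-251, -256) + a) = sqrt(sqrt((-251)**2 + (-256)**2) + 11617) = sqrt(sqrt(63001 + 65536) + 11617) = sqrt(sqrt(128537) + 11617) = sqrt(11617 + sqrt(128537))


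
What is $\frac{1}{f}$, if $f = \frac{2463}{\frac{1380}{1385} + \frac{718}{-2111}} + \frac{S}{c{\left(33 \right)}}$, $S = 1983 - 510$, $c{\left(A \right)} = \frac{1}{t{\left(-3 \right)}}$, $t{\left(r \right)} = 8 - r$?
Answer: $\frac{383750}{7658133111} \approx 5.011 \cdot 10^{-5}$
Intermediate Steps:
$c{\left(A \right)} = \frac{1}{11}$ ($c{\left(A \right)} = \frac{1}{8 - -3} = \frac{1}{8 + 3} = \frac{1}{11}$)
$S = 1473$
$f = \frac{7658133111}{383750}$ ($f = \frac{2463}{\frac{1380}{1385} + \frac{718}{-2111}} + 1473 \frac{1}{\frac{1}{11}} = \frac{2463}{1380 \cdot \frac{1}{1385} + 718 \left(- \frac{1}{2111}\right)} + 1473 \cdot 11 = \frac{2463}{\frac{276}{277} - \frac{718}{2111}} + 16203 = \frac{2463}{\frac{383750}{584747}} + 16203 = 2463 \cdot \frac{584747}{383750} + 16203 = \frac{1440231861}{383750} + 16203 = \frac{7658133111}{383750} \approx 19956.0$)
$\frac{1}{f} = \frac{1}{\frac{7658133111}{383750}} = \frac{383750}{7658133111}$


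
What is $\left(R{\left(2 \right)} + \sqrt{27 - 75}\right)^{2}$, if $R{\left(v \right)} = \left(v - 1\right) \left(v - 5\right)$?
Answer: $\left(3 - 4 i \sqrt{3}\right)^{2} \approx -39.0 - 41.569 i$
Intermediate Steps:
$R{\left(v \right)} = \left(-1 + v\right) \left(-5 + v\right)$
$\left(R{\left(2 \right)} + \sqrt{27 - 75}\right)^{2} = \left(\left(5 + 2^{2} - 12\right) + \sqrt{27 - 75}\right)^{2} = \left(\left(5 + 4 - 12\right) + \sqrt{-48}\right)^{2} = \left(-3 + 4 i \sqrt{3}\right)^{2}$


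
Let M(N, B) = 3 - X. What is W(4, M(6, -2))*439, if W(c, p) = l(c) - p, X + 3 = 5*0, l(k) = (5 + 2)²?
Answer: 18877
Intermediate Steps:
l(k) = 49 (l(k) = 7² = 49)
X = -3 (X = -3 + 5*0 = -3 + 0 = -3)
M(N, B) = 6 (M(N, B) = 3 - 1*(-3) = 3 + 3 = 6)
W(c, p) = 49 - p
W(4, M(6, -2))*439 = (49 - 1*6)*439 = (49 - 6)*439 = 43*439 = 18877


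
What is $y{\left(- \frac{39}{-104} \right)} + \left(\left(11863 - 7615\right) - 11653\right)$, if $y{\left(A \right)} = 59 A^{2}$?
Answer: $- \frac{473389}{64} \approx -7396.7$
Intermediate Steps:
$y{\left(- \frac{39}{-104} \right)} + \left(\left(11863 - 7615\right) - 11653\right) = 59 \left(- \frac{39}{-104}\right)^{2} + \left(\left(11863 - 7615\right) - 11653\right) = 59 \left(\left(-39\right) \left(- \frac{1}{104}\right)\right)^{2} + \left(4248 - 11653\right) = 59 \left(\frac{3}{8}\right)^{2} - 7405 = 59 \cdot \frac{9}{64} - 7405 = \frac{531}{64} - 7405 = - \frac{473389}{64}$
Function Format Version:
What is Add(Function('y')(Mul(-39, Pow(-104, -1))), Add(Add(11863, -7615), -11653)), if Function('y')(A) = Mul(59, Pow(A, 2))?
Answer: Rational(-473389, 64) ≈ -7396.7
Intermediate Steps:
Add(Function('y')(Mul(-39, Pow(-104, -1))), Add(Add(11863, -7615), -11653)) = Add(Mul(59, Pow(Mul(-39, Pow(-104, -1)), 2)), Add(Add(11863, -7615), -11653)) = Add(Mul(59, Pow(Mul(-39, Rational(-1, 104)), 2)), Add(4248, -11653)) = Add(Mul(59, Pow(Rational(3, 8), 2)), -7405) = Add(Mul(59, Rational(9, 64)), -7405) = Add(Rational(531, 64), -7405) = Rational(-473389, 64)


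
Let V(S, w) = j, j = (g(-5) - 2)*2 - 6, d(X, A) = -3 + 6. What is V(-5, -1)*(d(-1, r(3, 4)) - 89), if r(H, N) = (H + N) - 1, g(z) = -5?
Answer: 1720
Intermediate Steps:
r(H, N) = -1 + H + N
d(X, A) = 3
j = -20 (j = (-5 - 2)*2 - 6 = -7*2 - 6 = -14 - 6 = -20)
V(S, w) = -20
V(-5, -1)*(d(-1, r(3, 4)) - 89) = -20*(3 - 89) = -20*(-86) = 1720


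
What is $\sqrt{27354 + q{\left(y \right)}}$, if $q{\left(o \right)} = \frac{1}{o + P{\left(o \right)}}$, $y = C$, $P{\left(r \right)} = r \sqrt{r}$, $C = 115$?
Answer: $\sqrt{27354 + \frac{1}{115 + 115 \sqrt{115}}} \approx 165.39$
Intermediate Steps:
$P{\left(r \right)} = r^{\frac{3}{2}}$
$y = 115$
$q{\left(o \right)} = \frac{1}{o + o^{\frac{3}{2}}}$
$\sqrt{27354 + q{\left(y \right)}} = \sqrt{27354 + \frac{1}{115 + 115^{\frac{3}{2}}}} = \sqrt{27354 + \frac{1}{115 + 115 \sqrt{115}}}$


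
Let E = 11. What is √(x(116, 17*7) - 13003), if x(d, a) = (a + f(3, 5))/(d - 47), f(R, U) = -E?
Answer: I*√6877759/23 ≈ 114.02*I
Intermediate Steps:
f(R, U) = -11 (f(R, U) = -1*11 = -11)
x(d, a) = (-11 + a)/(-47 + d) (x(d, a) = (a - 11)/(d - 47) = (-11 + a)/(-47 + d))
√(x(116, 17*7) - 13003) = √((-11 + 17*7)/(-47 + 116) - 13003) = √((-11 + 119)/69 - 13003) = √((1/69)*108 - 13003) = √(36/23 - 13003) = √(-299033/23) = I*√6877759/23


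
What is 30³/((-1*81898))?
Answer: -13500/40949 ≈ -0.32968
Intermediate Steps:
30³/((-1*81898)) = 27000/(-81898) = 27000*(-1/81898) = -13500/40949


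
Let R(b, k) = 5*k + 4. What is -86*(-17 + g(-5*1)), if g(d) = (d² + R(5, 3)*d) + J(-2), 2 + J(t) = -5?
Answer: 8084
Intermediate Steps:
R(b, k) = 4 + 5*k
J(t) = -7 (J(t) = -2 - 5 = -7)
g(d) = -7 + d² + 19*d (g(d) = (d² + (4 + 5*3)*d) - 7 = (d² + (4 + 15)*d) - 7 = (d² + 19*d) - 7 = -7 + d² + 19*d)
-86*(-17 + g(-5*1)) = -86*(-17 + (-7 + (-5*1)² + 19*(-5*1))) = -86*(-17 + (-7 + (-5)² + 19*(-5))) = -86*(-17 + (-7 + 25 - 95)) = -86*(-17 - 77) = -86*(-94) = 8084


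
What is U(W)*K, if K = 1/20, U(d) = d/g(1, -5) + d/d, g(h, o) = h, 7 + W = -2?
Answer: -⅖ ≈ -0.40000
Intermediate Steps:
W = -9 (W = -7 - 2 = -9)
U(d) = 1 + d (U(d) = d/1 + d/d = d*1 + 1 = d + 1 = 1 + d)
K = 1/20 ≈ 0.050000
U(W)*K = (1 - 9)*(1/20) = -8*1/20 = -⅖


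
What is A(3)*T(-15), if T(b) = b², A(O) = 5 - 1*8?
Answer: -675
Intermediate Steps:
A(O) = -3 (A(O) = 5 - 8 = -3)
A(3)*T(-15) = -3*(-15)² = -3*225 = -675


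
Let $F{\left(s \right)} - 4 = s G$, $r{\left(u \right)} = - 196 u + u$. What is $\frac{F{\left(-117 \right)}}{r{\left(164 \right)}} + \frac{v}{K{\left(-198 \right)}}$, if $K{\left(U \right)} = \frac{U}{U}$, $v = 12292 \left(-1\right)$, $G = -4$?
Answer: $- \frac{98274658}{7995} \approx -12292.0$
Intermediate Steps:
$r{\left(u \right)} = - 195 u$
$F{\left(s \right)} = 4 - 4 s$ ($F{\left(s \right)} = 4 + s \left(-4\right) = 4 - 4 s$)
$v = -12292$
$K{\left(U \right)} = 1$
$\frac{F{\left(-117 \right)}}{r{\left(164 \right)}} + \frac{v}{K{\left(-198 \right)}} = \frac{4 - -468}{\left(-195\right) 164} - \frac{12292}{1} = \frac{4 + 468}{-31980} - 12292 = 472 \left(- \frac{1}{31980}\right) - 12292 = - \frac{118}{7995} - 12292 = - \frac{98274658}{7995}$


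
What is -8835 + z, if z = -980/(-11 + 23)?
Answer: -26750/3 ≈ -8916.7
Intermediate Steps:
z = -245/3 (z = -980/12 = -980*1/12 = -245/3 ≈ -81.667)
-8835 + z = -8835 - 245/3 = -26750/3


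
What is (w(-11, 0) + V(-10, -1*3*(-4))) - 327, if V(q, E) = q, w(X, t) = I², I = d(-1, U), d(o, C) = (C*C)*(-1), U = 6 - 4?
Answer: -321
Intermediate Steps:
U = 2
d(o, C) = -C² (d(o, C) = C²*(-1) = -C²)
I = -4 (I = -1*2² = -1*4 = -4)
w(X, t) = 16 (w(X, t) = (-4)² = 16)
(w(-11, 0) + V(-10, -1*3*(-4))) - 327 = (16 - 10) - 327 = 6 - 327 = -321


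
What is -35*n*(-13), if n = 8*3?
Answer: 10920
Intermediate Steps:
n = 24
-35*n*(-13) = -35*24*(-13) = -840*(-13) = 10920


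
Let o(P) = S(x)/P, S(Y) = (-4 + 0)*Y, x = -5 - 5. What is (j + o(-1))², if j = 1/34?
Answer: 1846881/1156 ≈ 1597.6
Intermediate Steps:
x = -10
j = 1/34 ≈ 0.029412
S(Y) = -4*Y
o(P) = 40/P (o(P) = (-4*(-10))/P = 40/P)
(j + o(-1))² = (1/34 + 40/(-1))² = (1/34 + 40*(-1))² = (1/34 - 40)² = (-1359/34)² = 1846881/1156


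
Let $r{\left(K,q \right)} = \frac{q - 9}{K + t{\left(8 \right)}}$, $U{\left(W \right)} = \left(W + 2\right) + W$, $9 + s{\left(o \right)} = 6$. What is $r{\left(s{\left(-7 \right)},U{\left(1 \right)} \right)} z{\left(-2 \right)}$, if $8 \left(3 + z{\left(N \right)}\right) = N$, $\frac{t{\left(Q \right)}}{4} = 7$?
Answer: $\frac{13}{20} \approx 0.65$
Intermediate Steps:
$t{\left(Q \right)} = 28$ ($t{\left(Q \right)} = 4 \cdot 7 = 28$)
$s{\left(o \right)} = -3$ ($s{\left(o \right)} = -9 + 6 = -3$)
$U{\left(W \right)} = 2 + 2 W$ ($U{\left(W \right)} = \left(2 + W\right) + W = 2 + 2 W$)
$z{\left(N \right)} = -3 + \frac{N}{8}$
$r{\left(K,q \right)} = \frac{-9 + q}{28 + K}$ ($r{\left(K,q \right)} = \frac{q - 9}{K + 28} = \frac{-9 + q}{28 + K}$)
$r{\left(s{\left(-7 \right)},U{\left(1 \right)} \right)} z{\left(-2 \right)} = \frac{-9 + \left(2 + 2 \cdot 1\right)}{28 - 3} \left(-3 + \frac{1}{8} \left(-2\right)\right) = \frac{-9 + \left(2 + 2\right)}{25} \left(-3 - \frac{1}{4}\right) = \frac{-9 + 4}{25} \left(- \frac{13}{4}\right) = \frac{1}{25} \left(-5\right) \left(- \frac{13}{4}\right) = \left(- \frac{1}{5}\right) \left(- \frac{13}{4}\right) = \frac{13}{20}$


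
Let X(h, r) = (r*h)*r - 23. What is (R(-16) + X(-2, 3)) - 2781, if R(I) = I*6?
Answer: -2918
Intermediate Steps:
R(I) = 6*I
X(h, r) = -23 + h*r**2 (X(h, r) = (h*r)*r - 23 = h*r**2 - 23 = -23 + h*r**2)
(R(-16) + X(-2, 3)) - 2781 = (6*(-16) + (-23 - 2*3**2)) - 2781 = (-96 + (-23 - 2*9)) - 2781 = (-96 + (-23 - 18)) - 2781 = (-96 - 41) - 2781 = -137 - 2781 = -2918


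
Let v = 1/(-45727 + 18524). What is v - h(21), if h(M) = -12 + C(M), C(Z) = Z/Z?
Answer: 299232/27203 ≈ 11.000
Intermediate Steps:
C(Z) = 1
h(M) = -11 (h(M) = -12 + 1 = -11)
v = -1/27203 (v = 1/(-27203) = -1/27203 ≈ -3.6761e-5)
v - h(21) = -1/27203 - 1*(-11) = -1/27203 + 11 = 299232/27203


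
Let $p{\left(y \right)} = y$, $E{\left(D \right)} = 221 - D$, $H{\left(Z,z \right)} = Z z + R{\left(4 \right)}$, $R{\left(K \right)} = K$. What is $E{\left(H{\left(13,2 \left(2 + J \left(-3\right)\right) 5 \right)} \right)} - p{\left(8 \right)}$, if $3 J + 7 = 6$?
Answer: $-181$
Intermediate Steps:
$J = - \frac{1}{3}$ ($J = - \frac{7}{3} + \frac{1}{3} \cdot 6 = - \frac{7}{3} + 2 = - \frac{1}{3} \approx -0.33333$)
$H{\left(Z,z \right)} = 4 + Z z$ ($H{\left(Z,z \right)} = Z z + 4 = 4 + Z z$)
$E{\left(H{\left(13,2 \left(2 + J \left(-3\right)\right) 5 \right)} \right)} - p{\left(8 \right)} = \left(221 - \left(4 + 13 \cdot 2 \left(2 - -1\right) 5\right)\right) - 8 = \left(221 - \left(4 + 13 \cdot 2 \left(2 + 1\right) 5\right)\right) - 8 = \left(221 - \left(4 + 13 \cdot 2 \cdot 3 \cdot 5\right)\right) - 8 = \left(221 - \left(4 + 13 \cdot 6 \cdot 5\right)\right) - 8 = \left(221 - \left(4 + 13 \cdot 30\right)\right) - 8 = \left(221 - \left(4 + 390\right)\right) - 8 = \left(221 - 394\right) - 8 = -173 - 8 = -181$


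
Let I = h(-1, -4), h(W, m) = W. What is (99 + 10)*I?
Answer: -109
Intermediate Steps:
I = -1
(99 + 10)*I = (99 + 10)*(-1) = 109*(-1) = -109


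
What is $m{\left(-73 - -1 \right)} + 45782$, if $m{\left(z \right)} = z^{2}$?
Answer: $50966$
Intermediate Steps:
$m{\left(-73 - -1 \right)} + 45782 = \left(-73 - -1\right)^{2} + 45782 = \left(-73 + 1\right)^{2} + 45782 = \left(-72\right)^{2} + 45782 = 5184 + 45782 = 50966$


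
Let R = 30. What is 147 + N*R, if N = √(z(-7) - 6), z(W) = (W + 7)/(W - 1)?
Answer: 147 + 30*I*√6 ≈ 147.0 + 73.485*I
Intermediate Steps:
z(W) = (7 + W)/(-1 + W)
N = I*√6 (N = √((7 - 7)/(-1 - 7) - 6) = √(0/(-8) - 6) = √(-⅛*0 - 6) = √(0 - 6) = √(-6) = I*√6 ≈ 2.4495*I)
147 + N*R = 147 + (I*√6)*30 = 147 + 30*I*√6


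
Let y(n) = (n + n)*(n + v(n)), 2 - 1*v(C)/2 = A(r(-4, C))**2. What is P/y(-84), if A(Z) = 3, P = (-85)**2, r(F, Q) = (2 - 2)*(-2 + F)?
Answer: 7225/16464 ≈ 0.43884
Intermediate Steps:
r(F, Q) = 0 (r(F, Q) = 0*(-2 + F) = 0)
P = 7225
v(C) = -14 (v(C) = 4 - 2*3**2 = 4 - 2*9 = 4 - 18 = -14)
y(n) = 2*n*(-14 + n) (y(n) = (n + n)*(n - 14) = (2*n)*(-14 + n) = 2*n*(-14 + n))
P/y(-84) = 7225/((2*(-84)*(-14 - 84))) = 7225/((2*(-84)*(-98))) = 7225/16464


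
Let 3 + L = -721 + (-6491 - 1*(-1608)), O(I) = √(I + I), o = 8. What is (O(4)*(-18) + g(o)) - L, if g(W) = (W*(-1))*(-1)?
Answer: 5615 - 36*√2 ≈ 5564.1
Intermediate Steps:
g(W) = W (g(W) = -W*(-1) = W)
O(I) = √2*√I (O(I) = √(2*I) = √2*√I)
L = -5607 (L = -3 + (-721 + (-6491 - 1*(-1608))) = -3 + (-721 + (-6491 + 1608)) = -3 + (-721 - 4883) = -3 - 5604 = -5607)
(O(4)*(-18) + g(o)) - L = ((√2*√4)*(-18) + 8) - 1*(-5607) = ((√2*2)*(-18) + 8) + 5607 = ((2*√2)*(-18) + 8) + 5607 = (-36*√2 + 8) + 5607 = (8 - 36*√2) + 5607 = 5615 - 36*√2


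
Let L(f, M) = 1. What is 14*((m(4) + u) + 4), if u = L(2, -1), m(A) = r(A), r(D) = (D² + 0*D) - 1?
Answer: 280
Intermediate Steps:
r(D) = -1 + D² (r(D) = (D² + 0) - 1 = D² - 1 = -1 + D²)
m(A) = -1 + A²
u = 1
14*((m(4) + u) + 4) = 14*(((-1 + 4²) + 1) + 4) = 14*(((-1 + 16) + 1) + 4) = 14*((15 + 1) + 4) = 14*(16 + 4) = 14*20 = 280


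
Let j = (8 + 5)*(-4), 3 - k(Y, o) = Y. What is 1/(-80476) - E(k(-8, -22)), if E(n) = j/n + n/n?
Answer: 299955/80476 ≈ 3.7273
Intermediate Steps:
k(Y, o) = 3 - Y
j = -52 (j = 13*(-4) = -52)
E(n) = 1 - 52/n (E(n) = -52/n + n/n = -52/n + 1 = 1 - 52/n)
1/(-80476) - E(k(-8, -22)) = 1/(-80476) - (-52 + (3 - 1*(-8)))/(3 - 1*(-8)) = -1/80476 - (-52 + (3 + 8))/(3 + 8) = -1/80476 - (-52 + 11)/11 = -1/80476 - (-41)/11 = -1/80476 - 1*(-41/11) = -1/80476 + 41/11 = 299955/80476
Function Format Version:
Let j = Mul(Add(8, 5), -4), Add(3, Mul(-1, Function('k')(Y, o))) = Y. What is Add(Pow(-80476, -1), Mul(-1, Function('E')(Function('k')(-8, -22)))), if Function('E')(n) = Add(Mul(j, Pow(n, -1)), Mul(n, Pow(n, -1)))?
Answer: Rational(299955, 80476) ≈ 3.7273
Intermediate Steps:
Function('k')(Y, o) = Add(3, Mul(-1, Y))
j = -52 (j = Mul(13, -4) = -52)
Function('E')(n) = Add(1, Mul(-52, Pow(n, -1))) (Function('E')(n) = Add(Mul(-52, Pow(n, -1)), Mul(n, Pow(n, -1))) = Add(Mul(-52, Pow(n, -1)), 1) = Add(1, Mul(-52, Pow(n, -1))))
Add(Pow(-80476, -1), Mul(-1, Function('E')(Function('k')(-8, -22)))) = Add(Pow(-80476, -1), Mul(-1, Mul(Pow(Add(3, Mul(-1, -8)), -1), Add(-52, Add(3, Mul(-1, -8)))))) = Add(Rational(-1, 80476), Mul(-1, Mul(Pow(Add(3, 8), -1), Add(-52, Add(3, 8))))) = Add(Rational(-1, 80476), Mul(-1, Mul(Pow(11, -1), Add(-52, 11)))) = Add(Rational(-1, 80476), Mul(-1, Mul(Rational(1, 11), -41))) = Add(Rational(-1, 80476), Mul(-1, Rational(-41, 11))) = Add(Rational(-1, 80476), Rational(41, 11)) = Rational(299955, 80476)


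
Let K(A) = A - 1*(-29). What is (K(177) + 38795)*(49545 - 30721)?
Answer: 734154824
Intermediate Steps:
K(A) = 29 + A (K(A) = A + 29 = 29 + A)
(K(177) + 38795)*(49545 - 30721) = ((29 + 177) + 38795)*(49545 - 30721) = (206 + 38795)*18824 = 39001*18824 = 734154824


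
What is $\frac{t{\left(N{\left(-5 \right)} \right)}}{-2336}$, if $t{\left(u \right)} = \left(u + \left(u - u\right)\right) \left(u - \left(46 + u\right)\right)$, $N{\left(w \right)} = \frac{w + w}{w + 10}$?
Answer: $- \frac{23}{584} \approx -0.039384$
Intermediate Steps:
$N{\left(w \right)} = \frac{2 w}{10 + w}$
$t{\left(u \right)} = - 46 u$ ($t{\left(u \right)} = \left(u + 0\right) \left(-46\right) = u \left(-46\right) = - 46 u$)
$\frac{t{\left(N{\left(-5 \right)} \right)}}{-2336} = \frac{\left(-46\right) 2 \left(-5\right) \frac{1}{10 - 5}}{-2336} = - 46 \cdot 2 \left(-5\right) \frac{1}{5} \left(- \frac{1}{2336}\right) = \left(-46\right) \left(-2\right) \left(- \frac{1}{2336}\right) = 92 \left(- \frac{1}{2336}\right) = - \frac{23}{584}$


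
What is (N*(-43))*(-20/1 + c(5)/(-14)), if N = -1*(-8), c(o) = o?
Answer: 49020/7 ≈ 7002.9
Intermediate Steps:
N = 8
(N*(-43))*(-20/1 + c(5)/(-14)) = (8*(-43))*(-20/1 + 5/(-14)) = -344*(-20*1 + 5*(-1/14)) = -344*(-20 - 5/14) = -344*(-285/14) = 49020/7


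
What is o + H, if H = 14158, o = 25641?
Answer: 39799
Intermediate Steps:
o + H = 25641 + 14158 = 39799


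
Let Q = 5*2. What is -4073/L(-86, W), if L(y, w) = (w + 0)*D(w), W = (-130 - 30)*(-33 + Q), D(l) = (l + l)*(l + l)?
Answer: -4073/199344128000 ≈ -2.0432e-8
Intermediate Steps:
Q = 10
D(l) = 4*l² (D(l) = (2*l)*(2*l) = 4*l²)
W = 3680 (W = (-130 - 30)*(-33 + 10) = -160*(-23) = 3680)
L(y, w) = 4*w³ (L(y, w) = (w + 0)*(4*w²) = w*(4*w²) = 4*w³)
-4073/L(-86, W) = -4073/(4*3680³) = -4073/(4*49836032000) = -4073/199344128000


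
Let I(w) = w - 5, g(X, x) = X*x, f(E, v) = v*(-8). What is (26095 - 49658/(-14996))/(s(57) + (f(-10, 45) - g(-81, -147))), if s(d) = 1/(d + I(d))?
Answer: -1640744627/771199292 ≈ -2.1275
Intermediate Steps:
f(E, v) = -8*v
I(w) = -5 + w
s(d) = 1/(-5 + 2*d) (s(d) = 1/(d + (-5 + d)) = 1/(-5 + 2*d))
(26095 - 49658/(-14996))/(s(57) + (f(-10, 45) - g(-81, -147))) = (26095 - 49658/(-14996))/(1/(-5 + 2*57) + (-8*45 - (-81)*(-147))) = (26095 - 49658*(-1/14996))/(1/(-5 + 114) + (-360 - 1*11907)) = (26095 + 24829/7498)/(1/109 + (-360 - 11907)) = 195685139/(7498*(1/109 - 12267)) = 195685139/(7498*(-1337102/109)) = (195685139/7498)*(-109/1337102) = -1640744627/771199292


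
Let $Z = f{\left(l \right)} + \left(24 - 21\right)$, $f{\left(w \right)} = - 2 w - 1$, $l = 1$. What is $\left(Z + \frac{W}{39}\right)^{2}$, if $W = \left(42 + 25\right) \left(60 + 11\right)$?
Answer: $\frac{22629049}{1521} \approx 14878.0$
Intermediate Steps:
$W = 4757$ ($W = 67 \cdot 71 = 4757$)
$f{\left(w \right)} = -1 - 2 w$
$Z = 0$ ($Z = \left(-1 - 2\right) + \left(24 - 21\right) = -3 + 3 = 0$)
$\left(Z + \frac{W}{39}\right)^{2} = \left(0 + \frac{4757}{39}\right)^{2} = \left(\frac{4757}{39}\right)^{2} = \frac{22629049}{1521}$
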